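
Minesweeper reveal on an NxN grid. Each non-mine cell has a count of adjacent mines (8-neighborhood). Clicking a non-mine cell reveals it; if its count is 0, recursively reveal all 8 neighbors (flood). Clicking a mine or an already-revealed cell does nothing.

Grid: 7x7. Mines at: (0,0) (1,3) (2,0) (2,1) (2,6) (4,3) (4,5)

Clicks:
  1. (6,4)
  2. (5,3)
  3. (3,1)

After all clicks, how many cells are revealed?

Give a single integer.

Answer: 20

Derivation:
Click 1 (6,4) count=0: revealed 20 new [(3,0) (3,1) (3,2) (4,0) (4,1) (4,2) (5,0) (5,1) (5,2) (5,3) (5,4) (5,5) (5,6) (6,0) (6,1) (6,2) (6,3) (6,4) (6,5) (6,6)] -> total=20
Click 2 (5,3) count=1: revealed 0 new [(none)] -> total=20
Click 3 (3,1) count=2: revealed 0 new [(none)] -> total=20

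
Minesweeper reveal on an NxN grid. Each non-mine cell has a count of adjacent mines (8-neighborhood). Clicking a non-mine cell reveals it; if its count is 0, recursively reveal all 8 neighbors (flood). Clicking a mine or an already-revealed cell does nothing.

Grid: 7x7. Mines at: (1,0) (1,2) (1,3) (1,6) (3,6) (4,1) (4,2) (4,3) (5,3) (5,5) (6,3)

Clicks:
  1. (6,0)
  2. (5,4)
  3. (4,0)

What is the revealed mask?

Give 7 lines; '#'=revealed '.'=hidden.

Answer: .......
.......
.......
.......
#......
###.#..
###....

Derivation:
Click 1 (6,0) count=0: revealed 6 new [(5,0) (5,1) (5,2) (6,0) (6,1) (6,2)] -> total=6
Click 2 (5,4) count=4: revealed 1 new [(5,4)] -> total=7
Click 3 (4,0) count=1: revealed 1 new [(4,0)] -> total=8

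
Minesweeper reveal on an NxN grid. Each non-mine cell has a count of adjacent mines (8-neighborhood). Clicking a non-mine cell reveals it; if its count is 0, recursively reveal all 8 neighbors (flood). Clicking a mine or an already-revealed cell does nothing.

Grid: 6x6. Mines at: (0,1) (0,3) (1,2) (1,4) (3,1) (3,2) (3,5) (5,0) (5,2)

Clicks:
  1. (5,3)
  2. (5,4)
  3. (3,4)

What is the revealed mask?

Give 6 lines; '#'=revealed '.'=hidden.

Click 1 (5,3) count=1: revealed 1 new [(5,3)] -> total=1
Click 2 (5,4) count=0: revealed 5 new [(4,3) (4,4) (4,5) (5,4) (5,5)] -> total=6
Click 3 (3,4) count=1: revealed 1 new [(3,4)] -> total=7

Answer: ......
......
......
....#.
...###
...###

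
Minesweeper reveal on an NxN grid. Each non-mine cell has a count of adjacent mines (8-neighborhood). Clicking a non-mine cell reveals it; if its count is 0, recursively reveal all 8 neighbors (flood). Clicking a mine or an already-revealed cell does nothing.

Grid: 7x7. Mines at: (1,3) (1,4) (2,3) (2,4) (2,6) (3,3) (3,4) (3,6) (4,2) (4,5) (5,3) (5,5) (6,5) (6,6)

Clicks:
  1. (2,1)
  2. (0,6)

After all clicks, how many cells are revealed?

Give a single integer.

Click 1 (2,1) count=0: revealed 20 new [(0,0) (0,1) (0,2) (1,0) (1,1) (1,2) (2,0) (2,1) (2,2) (3,0) (3,1) (3,2) (4,0) (4,1) (5,0) (5,1) (5,2) (6,0) (6,1) (6,2)] -> total=20
Click 2 (0,6) count=0: revealed 4 new [(0,5) (0,6) (1,5) (1,6)] -> total=24

Answer: 24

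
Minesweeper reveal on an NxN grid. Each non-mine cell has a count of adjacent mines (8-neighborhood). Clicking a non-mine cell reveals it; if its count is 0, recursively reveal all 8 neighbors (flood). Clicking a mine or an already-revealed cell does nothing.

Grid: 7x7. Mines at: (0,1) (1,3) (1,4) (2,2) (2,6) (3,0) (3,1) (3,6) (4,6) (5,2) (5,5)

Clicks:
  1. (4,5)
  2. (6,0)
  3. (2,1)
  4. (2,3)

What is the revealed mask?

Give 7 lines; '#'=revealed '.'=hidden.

Click 1 (4,5) count=3: revealed 1 new [(4,5)] -> total=1
Click 2 (6,0) count=0: revealed 6 new [(4,0) (4,1) (5,0) (5,1) (6,0) (6,1)] -> total=7
Click 3 (2,1) count=3: revealed 1 new [(2,1)] -> total=8
Click 4 (2,3) count=3: revealed 1 new [(2,3)] -> total=9

Answer: .......
.......
.#.#...
.......
##...#.
##.....
##.....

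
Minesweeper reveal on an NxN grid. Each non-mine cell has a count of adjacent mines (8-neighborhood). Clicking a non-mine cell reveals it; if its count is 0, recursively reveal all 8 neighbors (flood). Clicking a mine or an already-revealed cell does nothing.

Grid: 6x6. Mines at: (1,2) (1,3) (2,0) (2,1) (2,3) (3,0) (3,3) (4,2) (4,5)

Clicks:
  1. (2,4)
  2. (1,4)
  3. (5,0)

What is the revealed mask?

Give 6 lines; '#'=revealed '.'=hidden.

Click 1 (2,4) count=3: revealed 1 new [(2,4)] -> total=1
Click 2 (1,4) count=2: revealed 1 new [(1,4)] -> total=2
Click 3 (5,0) count=0: revealed 4 new [(4,0) (4,1) (5,0) (5,1)] -> total=6

Answer: ......
....#.
....#.
......
##....
##....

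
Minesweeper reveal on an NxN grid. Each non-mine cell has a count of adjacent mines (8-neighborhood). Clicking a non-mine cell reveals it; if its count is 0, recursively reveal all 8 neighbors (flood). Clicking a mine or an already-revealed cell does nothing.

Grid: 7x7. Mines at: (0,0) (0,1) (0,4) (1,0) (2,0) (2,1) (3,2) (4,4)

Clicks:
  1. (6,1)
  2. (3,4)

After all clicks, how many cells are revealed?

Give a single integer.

Answer: 36

Derivation:
Click 1 (6,1) count=0: revealed 36 new [(0,5) (0,6) (1,3) (1,4) (1,5) (1,6) (2,3) (2,4) (2,5) (2,6) (3,0) (3,1) (3,3) (3,4) (3,5) (3,6) (4,0) (4,1) (4,2) (4,3) (4,5) (4,6) (5,0) (5,1) (5,2) (5,3) (5,4) (5,5) (5,6) (6,0) (6,1) (6,2) (6,3) (6,4) (6,5) (6,6)] -> total=36
Click 2 (3,4) count=1: revealed 0 new [(none)] -> total=36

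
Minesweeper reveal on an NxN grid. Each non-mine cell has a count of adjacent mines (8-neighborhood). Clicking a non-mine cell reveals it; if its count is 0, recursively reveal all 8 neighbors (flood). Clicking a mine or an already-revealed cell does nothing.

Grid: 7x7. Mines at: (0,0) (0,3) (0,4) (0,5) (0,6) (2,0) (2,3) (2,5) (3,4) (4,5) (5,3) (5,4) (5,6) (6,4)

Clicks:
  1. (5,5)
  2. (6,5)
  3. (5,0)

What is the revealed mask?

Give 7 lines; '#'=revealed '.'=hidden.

Click 1 (5,5) count=4: revealed 1 new [(5,5)] -> total=1
Click 2 (6,5) count=3: revealed 1 new [(6,5)] -> total=2
Click 3 (5,0) count=0: revealed 12 new [(3,0) (3,1) (3,2) (4,0) (4,1) (4,2) (5,0) (5,1) (5,2) (6,0) (6,1) (6,2)] -> total=14

Answer: .......
.......
.......
###....
###....
###..#.
###..#.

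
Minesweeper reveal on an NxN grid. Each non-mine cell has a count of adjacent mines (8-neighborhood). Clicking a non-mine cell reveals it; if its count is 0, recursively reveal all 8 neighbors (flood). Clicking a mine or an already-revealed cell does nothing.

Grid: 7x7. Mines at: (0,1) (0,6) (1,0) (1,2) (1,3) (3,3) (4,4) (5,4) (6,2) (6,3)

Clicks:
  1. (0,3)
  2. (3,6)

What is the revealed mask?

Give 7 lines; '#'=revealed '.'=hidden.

Answer: ...#...
....###
....###
....###
.....##
.....##
.....##

Derivation:
Click 1 (0,3) count=2: revealed 1 new [(0,3)] -> total=1
Click 2 (3,6) count=0: revealed 15 new [(1,4) (1,5) (1,6) (2,4) (2,5) (2,6) (3,4) (3,5) (3,6) (4,5) (4,6) (5,5) (5,6) (6,5) (6,6)] -> total=16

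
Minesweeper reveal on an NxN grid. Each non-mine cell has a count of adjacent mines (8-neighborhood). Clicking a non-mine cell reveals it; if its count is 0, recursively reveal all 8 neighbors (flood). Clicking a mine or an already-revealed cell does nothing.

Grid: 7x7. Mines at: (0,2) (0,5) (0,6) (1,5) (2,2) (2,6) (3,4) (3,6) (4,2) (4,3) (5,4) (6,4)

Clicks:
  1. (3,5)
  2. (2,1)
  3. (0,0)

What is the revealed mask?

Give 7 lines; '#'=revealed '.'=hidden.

Click 1 (3,5) count=3: revealed 1 new [(3,5)] -> total=1
Click 2 (2,1) count=1: revealed 1 new [(2,1)] -> total=2
Click 3 (0,0) count=0: revealed 17 new [(0,0) (0,1) (1,0) (1,1) (2,0) (3,0) (3,1) (4,0) (4,1) (5,0) (5,1) (5,2) (5,3) (6,0) (6,1) (6,2) (6,3)] -> total=19

Answer: ##.....
##.....
##.....
##...#.
##.....
####...
####...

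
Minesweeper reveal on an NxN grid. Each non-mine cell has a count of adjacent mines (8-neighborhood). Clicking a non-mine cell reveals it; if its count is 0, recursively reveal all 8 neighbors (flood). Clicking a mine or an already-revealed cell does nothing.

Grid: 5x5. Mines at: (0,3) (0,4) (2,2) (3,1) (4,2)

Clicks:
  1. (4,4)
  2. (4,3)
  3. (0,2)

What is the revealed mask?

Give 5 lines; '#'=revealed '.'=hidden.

Answer: ..#..
...##
...##
...##
...##

Derivation:
Click 1 (4,4) count=0: revealed 8 new [(1,3) (1,4) (2,3) (2,4) (3,3) (3,4) (4,3) (4,4)] -> total=8
Click 2 (4,3) count=1: revealed 0 new [(none)] -> total=8
Click 3 (0,2) count=1: revealed 1 new [(0,2)] -> total=9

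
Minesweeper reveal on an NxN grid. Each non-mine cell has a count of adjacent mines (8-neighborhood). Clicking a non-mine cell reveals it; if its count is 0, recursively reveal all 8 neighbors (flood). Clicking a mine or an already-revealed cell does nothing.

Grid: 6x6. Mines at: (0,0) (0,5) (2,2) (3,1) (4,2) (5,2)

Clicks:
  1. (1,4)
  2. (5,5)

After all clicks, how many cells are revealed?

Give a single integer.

Answer: 15

Derivation:
Click 1 (1,4) count=1: revealed 1 new [(1,4)] -> total=1
Click 2 (5,5) count=0: revealed 14 new [(1,3) (1,5) (2,3) (2,4) (2,5) (3,3) (3,4) (3,5) (4,3) (4,4) (4,5) (5,3) (5,4) (5,5)] -> total=15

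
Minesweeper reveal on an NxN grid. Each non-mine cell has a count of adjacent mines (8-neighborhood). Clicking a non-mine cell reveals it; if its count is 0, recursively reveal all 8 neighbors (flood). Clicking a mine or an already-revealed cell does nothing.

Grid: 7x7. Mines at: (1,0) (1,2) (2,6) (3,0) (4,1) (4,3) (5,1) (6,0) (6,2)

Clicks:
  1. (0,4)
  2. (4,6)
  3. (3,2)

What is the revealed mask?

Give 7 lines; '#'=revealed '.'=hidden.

Click 1 (0,4) count=0: revealed 14 new [(0,3) (0,4) (0,5) (0,6) (1,3) (1,4) (1,5) (1,6) (2,3) (2,4) (2,5) (3,3) (3,4) (3,5)] -> total=14
Click 2 (4,6) count=0: revealed 12 new [(3,6) (4,4) (4,5) (4,6) (5,3) (5,4) (5,5) (5,6) (6,3) (6,4) (6,5) (6,6)] -> total=26
Click 3 (3,2) count=2: revealed 1 new [(3,2)] -> total=27

Answer: ...####
...####
...###.
..#####
....###
...####
...####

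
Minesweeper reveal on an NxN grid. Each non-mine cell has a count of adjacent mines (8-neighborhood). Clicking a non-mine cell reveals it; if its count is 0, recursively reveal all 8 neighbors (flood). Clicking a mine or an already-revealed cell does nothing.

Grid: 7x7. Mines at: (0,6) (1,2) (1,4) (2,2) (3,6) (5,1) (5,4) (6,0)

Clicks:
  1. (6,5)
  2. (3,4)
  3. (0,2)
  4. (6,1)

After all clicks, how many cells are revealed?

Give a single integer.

Answer: 12

Derivation:
Click 1 (6,5) count=1: revealed 1 new [(6,5)] -> total=1
Click 2 (3,4) count=0: revealed 9 new [(2,3) (2,4) (2,5) (3,3) (3,4) (3,5) (4,3) (4,4) (4,5)] -> total=10
Click 3 (0,2) count=1: revealed 1 new [(0,2)] -> total=11
Click 4 (6,1) count=2: revealed 1 new [(6,1)] -> total=12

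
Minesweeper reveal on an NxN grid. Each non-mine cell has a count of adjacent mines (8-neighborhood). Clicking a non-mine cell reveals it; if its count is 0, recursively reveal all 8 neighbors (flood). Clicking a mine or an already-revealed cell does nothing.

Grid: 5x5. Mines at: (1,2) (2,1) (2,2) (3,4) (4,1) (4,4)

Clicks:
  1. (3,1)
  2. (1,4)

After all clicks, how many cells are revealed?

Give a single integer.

Answer: 7

Derivation:
Click 1 (3,1) count=3: revealed 1 new [(3,1)] -> total=1
Click 2 (1,4) count=0: revealed 6 new [(0,3) (0,4) (1,3) (1,4) (2,3) (2,4)] -> total=7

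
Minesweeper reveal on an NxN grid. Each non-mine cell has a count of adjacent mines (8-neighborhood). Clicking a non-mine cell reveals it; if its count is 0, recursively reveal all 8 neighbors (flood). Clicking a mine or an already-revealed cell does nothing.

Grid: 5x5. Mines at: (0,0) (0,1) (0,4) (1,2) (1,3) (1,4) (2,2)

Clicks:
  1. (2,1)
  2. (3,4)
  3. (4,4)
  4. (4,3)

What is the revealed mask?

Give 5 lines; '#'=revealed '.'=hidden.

Click 1 (2,1) count=2: revealed 1 new [(2,1)] -> total=1
Click 2 (3,4) count=0: revealed 15 new [(1,0) (1,1) (2,0) (2,3) (2,4) (3,0) (3,1) (3,2) (3,3) (3,4) (4,0) (4,1) (4,2) (4,3) (4,4)] -> total=16
Click 3 (4,4) count=0: revealed 0 new [(none)] -> total=16
Click 4 (4,3) count=0: revealed 0 new [(none)] -> total=16

Answer: .....
##...
##.##
#####
#####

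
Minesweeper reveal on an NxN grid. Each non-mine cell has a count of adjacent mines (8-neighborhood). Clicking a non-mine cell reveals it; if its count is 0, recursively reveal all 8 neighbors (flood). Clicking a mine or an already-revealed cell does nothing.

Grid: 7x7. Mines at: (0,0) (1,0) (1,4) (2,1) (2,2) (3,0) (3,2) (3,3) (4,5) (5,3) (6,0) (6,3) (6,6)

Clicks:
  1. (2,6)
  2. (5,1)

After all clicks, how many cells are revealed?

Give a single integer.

Click 1 (2,6) count=0: revealed 8 new [(0,5) (0,6) (1,5) (1,6) (2,5) (2,6) (3,5) (3,6)] -> total=8
Click 2 (5,1) count=1: revealed 1 new [(5,1)] -> total=9

Answer: 9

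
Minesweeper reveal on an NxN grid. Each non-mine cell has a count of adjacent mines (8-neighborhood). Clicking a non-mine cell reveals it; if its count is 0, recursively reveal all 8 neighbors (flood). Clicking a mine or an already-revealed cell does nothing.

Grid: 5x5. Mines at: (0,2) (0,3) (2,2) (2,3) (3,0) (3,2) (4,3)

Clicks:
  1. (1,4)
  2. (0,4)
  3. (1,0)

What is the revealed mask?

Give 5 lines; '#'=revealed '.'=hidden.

Answer: ##..#
##..#
##...
.....
.....

Derivation:
Click 1 (1,4) count=2: revealed 1 new [(1,4)] -> total=1
Click 2 (0,4) count=1: revealed 1 new [(0,4)] -> total=2
Click 3 (1,0) count=0: revealed 6 new [(0,0) (0,1) (1,0) (1,1) (2,0) (2,1)] -> total=8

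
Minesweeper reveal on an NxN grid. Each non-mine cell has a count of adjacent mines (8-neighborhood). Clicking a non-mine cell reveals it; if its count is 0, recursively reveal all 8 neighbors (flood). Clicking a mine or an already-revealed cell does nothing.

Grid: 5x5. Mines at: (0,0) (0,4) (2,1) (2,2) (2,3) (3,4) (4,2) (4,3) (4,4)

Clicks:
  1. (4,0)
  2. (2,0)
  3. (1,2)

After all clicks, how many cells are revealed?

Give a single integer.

Answer: 6

Derivation:
Click 1 (4,0) count=0: revealed 4 new [(3,0) (3,1) (4,0) (4,1)] -> total=4
Click 2 (2,0) count=1: revealed 1 new [(2,0)] -> total=5
Click 3 (1,2) count=3: revealed 1 new [(1,2)] -> total=6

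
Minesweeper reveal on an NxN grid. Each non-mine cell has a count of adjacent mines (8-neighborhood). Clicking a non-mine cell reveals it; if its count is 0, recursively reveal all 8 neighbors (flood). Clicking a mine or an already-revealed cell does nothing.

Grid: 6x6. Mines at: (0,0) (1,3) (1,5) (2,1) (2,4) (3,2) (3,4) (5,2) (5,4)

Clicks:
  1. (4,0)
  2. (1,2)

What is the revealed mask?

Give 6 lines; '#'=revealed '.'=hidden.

Click 1 (4,0) count=0: revealed 6 new [(3,0) (3,1) (4,0) (4,1) (5,0) (5,1)] -> total=6
Click 2 (1,2) count=2: revealed 1 new [(1,2)] -> total=7

Answer: ......
..#...
......
##....
##....
##....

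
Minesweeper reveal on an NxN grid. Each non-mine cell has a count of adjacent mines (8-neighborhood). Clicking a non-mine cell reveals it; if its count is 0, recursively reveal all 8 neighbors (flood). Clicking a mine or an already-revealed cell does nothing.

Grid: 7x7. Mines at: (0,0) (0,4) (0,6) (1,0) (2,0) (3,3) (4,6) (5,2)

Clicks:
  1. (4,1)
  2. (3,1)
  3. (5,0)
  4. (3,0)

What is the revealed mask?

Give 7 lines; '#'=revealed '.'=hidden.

Click 1 (4,1) count=1: revealed 1 new [(4,1)] -> total=1
Click 2 (3,1) count=1: revealed 1 new [(3,1)] -> total=2
Click 3 (5,0) count=0: revealed 6 new [(3,0) (4,0) (5,0) (5,1) (6,0) (6,1)] -> total=8
Click 4 (3,0) count=1: revealed 0 new [(none)] -> total=8

Answer: .......
.......
.......
##.....
##.....
##.....
##.....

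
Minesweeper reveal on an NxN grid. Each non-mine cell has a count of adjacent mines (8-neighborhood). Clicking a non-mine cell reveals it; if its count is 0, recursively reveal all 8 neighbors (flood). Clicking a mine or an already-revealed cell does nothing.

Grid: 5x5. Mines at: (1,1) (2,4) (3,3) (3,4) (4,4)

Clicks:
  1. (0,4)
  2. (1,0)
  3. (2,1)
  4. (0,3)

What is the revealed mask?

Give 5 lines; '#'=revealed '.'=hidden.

Click 1 (0,4) count=0: revealed 6 new [(0,2) (0,3) (0,4) (1,2) (1,3) (1,4)] -> total=6
Click 2 (1,0) count=1: revealed 1 new [(1,0)] -> total=7
Click 3 (2,1) count=1: revealed 1 new [(2,1)] -> total=8
Click 4 (0,3) count=0: revealed 0 new [(none)] -> total=8

Answer: ..###
#.###
.#...
.....
.....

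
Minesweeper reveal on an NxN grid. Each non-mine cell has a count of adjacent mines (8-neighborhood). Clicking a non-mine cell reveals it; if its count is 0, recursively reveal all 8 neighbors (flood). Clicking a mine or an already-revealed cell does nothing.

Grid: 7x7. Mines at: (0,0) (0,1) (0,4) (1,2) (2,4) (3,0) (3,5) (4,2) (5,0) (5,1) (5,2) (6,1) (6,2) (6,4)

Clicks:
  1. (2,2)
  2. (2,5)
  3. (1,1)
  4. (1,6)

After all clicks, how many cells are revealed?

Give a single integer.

Click 1 (2,2) count=1: revealed 1 new [(2,2)] -> total=1
Click 2 (2,5) count=2: revealed 1 new [(2,5)] -> total=2
Click 3 (1,1) count=3: revealed 1 new [(1,1)] -> total=3
Click 4 (1,6) count=0: revealed 5 new [(0,5) (0,6) (1,5) (1,6) (2,6)] -> total=8

Answer: 8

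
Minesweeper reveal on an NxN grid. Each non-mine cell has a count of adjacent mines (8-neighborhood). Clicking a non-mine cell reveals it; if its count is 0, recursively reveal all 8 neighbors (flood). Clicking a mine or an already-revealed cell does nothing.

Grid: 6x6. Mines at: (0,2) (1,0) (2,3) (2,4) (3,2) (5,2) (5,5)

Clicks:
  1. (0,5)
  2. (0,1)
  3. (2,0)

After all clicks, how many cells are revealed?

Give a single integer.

Click 1 (0,5) count=0: revealed 6 new [(0,3) (0,4) (0,5) (1,3) (1,4) (1,5)] -> total=6
Click 2 (0,1) count=2: revealed 1 new [(0,1)] -> total=7
Click 3 (2,0) count=1: revealed 1 new [(2,0)] -> total=8

Answer: 8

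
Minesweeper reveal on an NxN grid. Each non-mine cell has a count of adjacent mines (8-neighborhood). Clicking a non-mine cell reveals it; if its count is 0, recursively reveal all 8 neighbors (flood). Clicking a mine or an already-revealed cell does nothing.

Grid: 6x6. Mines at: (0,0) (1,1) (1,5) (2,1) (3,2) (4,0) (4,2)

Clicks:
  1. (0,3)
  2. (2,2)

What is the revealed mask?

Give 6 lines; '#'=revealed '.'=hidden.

Click 1 (0,3) count=0: revealed 9 new [(0,2) (0,3) (0,4) (1,2) (1,3) (1,4) (2,2) (2,3) (2,4)] -> total=9
Click 2 (2,2) count=3: revealed 0 new [(none)] -> total=9

Answer: ..###.
..###.
..###.
......
......
......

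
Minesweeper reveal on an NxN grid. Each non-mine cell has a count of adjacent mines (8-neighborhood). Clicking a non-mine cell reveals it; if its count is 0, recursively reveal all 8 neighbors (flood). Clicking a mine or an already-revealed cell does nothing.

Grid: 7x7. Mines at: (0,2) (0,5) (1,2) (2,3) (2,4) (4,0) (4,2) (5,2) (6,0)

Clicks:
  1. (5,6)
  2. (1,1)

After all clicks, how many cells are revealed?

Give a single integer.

Click 1 (5,6) count=0: revealed 20 new [(1,5) (1,6) (2,5) (2,6) (3,3) (3,4) (3,5) (3,6) (4,3) (4,4) (4,5) (4,6) (5,3) (5,4) (5,5) (5,6) (6,3) (6,4) (6,5) (6,6)] -> total=20
Click 2 (1,1) count=2: revealed 1 new [(1,1)] -> total=21

Answer: 21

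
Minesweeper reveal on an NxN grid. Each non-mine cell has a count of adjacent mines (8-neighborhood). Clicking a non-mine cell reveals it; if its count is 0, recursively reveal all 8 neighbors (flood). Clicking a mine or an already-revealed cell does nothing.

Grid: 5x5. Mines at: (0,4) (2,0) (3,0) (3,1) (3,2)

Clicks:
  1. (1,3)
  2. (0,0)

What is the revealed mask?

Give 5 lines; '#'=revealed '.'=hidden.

Answer: ####.
####.
.###.
.....
.....

Derivation:
Click 1 (1,3) count=1: revealed 1 new [(1,3)] -> total=1
Click 2 (0,0) count=0: revealed 10 new [(0,0) (0,1) (0,2) (0,3) (1,0) (1,1) (1,2) (2,1) (2,2) (2,3)] -> total=11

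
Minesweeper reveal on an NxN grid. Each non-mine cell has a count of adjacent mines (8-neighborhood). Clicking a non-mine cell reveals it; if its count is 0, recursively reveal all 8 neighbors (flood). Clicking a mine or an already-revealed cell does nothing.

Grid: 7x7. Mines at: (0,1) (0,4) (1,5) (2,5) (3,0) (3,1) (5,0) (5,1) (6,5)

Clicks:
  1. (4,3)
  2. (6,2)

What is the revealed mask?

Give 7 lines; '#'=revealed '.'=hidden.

Answer: .......
..###..
..###..
..#####
..#####
..#####
..###..

Derivation:
Click 1 (4,3) count=0: revealed 24 new [(1,2) (1,3) (1,4) (2,2) (2,3) (2,4) (3,2) (3,3) (3,4) (3,5) (3,6) (4,2) (4,3) (4,4) (4,5) (4,6) (5,2) (5,3) (5,4) (5,5) (5,6) (6,2) (6,3) (6,4)] -> total=24
Click 2 (6,2) count=1: revealed 0 new [(none)] -> total=24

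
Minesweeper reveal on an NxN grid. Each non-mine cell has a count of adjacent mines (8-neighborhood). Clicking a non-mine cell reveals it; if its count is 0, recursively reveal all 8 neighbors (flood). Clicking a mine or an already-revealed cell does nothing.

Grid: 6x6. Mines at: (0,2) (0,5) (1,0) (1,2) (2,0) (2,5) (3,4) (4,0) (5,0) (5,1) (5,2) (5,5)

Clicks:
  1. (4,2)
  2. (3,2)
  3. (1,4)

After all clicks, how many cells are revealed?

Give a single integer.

Answer: 10

Derivation:
Click 1 (4,2) count=2: revealed 1 new [(4,2)] -> total=1
Click 2 (3,2) count=0: revealed 8 new [(2,1) (2,2) (2,3) (3,1) (3,2) (3,3) (4,1) (4,3)] -> total=9
Click 3 (1,4) count=2: revealed 1 new [(1,4)] -> total=10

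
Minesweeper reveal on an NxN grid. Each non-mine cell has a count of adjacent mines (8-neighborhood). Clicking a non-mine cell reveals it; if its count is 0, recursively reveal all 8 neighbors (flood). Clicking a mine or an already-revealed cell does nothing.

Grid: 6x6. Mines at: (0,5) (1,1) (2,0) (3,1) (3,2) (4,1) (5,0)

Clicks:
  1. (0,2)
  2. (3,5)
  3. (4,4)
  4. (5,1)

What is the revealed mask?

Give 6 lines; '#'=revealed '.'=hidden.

Click 1 (0,2) count=1: revealed 1 new [(0,2)] -> total=1
Click 2 (3,5) count=0: revealed 21 new [(0,3) (0,4) (1,2) (1,3) (1,4) (1,5) (2,2) (2,3) (2,4) (2,5) (3,3) (3,4) (3,5) (4,2) (4,3) (4,4) (4,5) (5,2) (5,3) (5,4) (5,5)] -> total=22
Click 3 (4,4) count=0: revealed 0 new [(none)] -> total=22
Click 4 (5,1) count=2: revealed 1 new [(5,1)] -> total=23

Answer: ..###.
..####
..####
...###
..####
.#####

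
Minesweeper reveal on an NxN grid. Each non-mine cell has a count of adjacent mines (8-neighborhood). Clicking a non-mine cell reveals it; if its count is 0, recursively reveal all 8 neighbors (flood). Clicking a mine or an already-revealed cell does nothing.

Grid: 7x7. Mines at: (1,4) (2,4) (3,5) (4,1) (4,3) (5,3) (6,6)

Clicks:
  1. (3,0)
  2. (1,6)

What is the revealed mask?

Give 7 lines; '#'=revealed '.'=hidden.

Answer: .....##
.....##
.....##
#......
.......
.......
.......

Derivation:
Click 1 (3,0) count=1: revealed 1 new [(3,0)] -> total=1
Click 2 (1,6) count=0: revealed 6 new [(0,5) (0,6) (1,5) (1,6) (2,5) (2,6)] -> total=7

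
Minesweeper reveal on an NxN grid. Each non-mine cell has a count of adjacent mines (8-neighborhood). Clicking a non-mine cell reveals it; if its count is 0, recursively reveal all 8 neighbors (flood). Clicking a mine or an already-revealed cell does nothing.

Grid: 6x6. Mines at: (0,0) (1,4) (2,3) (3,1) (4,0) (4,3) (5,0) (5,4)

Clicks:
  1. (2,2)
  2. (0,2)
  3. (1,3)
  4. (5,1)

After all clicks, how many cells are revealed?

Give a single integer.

Answer: 8

Derivation:
Click 1 (2,2) count=2: revealed 1 new [(2,2)] -> total=1
Click 2 (0,2) count=0: revealed 6 new [(0,1) (0,2) (0,3) (1,1) (1,2) (1,3)] -> total=7
Click 3 (1,3) count=2: revealed 0 new [(none)] -> total=7
Click 4 (5,1) count=2: revealed 1 new [(5,1)] -> total=8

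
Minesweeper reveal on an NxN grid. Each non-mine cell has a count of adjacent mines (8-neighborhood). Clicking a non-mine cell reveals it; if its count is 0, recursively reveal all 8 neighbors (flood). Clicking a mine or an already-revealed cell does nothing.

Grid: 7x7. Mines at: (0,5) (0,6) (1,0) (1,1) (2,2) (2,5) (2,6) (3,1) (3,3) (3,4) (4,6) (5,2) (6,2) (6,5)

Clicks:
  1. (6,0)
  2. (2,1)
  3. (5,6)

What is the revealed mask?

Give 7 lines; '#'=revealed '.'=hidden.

Answer: .......
.......
.#.....
.......
##.....
##....#
##.....

Derivation:
Click 1 (6,0) count=0: revealed 6 new [(4,0) (4,1) (5,0) (5,1) (6,0) (6,1)] -> total=6
Click 2 (2,1) count=4: revealed 1 new [(2,1)] -> total=7
Click 3 (5,6) count=2: revealed 1 new [(5,6)] -> total=8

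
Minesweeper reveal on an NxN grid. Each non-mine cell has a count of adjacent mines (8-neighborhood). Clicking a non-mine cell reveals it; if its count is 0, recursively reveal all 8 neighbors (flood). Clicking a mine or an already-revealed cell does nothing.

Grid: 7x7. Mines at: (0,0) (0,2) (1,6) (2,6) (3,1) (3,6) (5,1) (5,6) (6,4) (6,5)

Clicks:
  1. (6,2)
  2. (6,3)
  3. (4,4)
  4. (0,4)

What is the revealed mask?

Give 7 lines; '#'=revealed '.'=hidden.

Click 1 (6,2) count=1: revealed 1 new [(6,2)] -> total=1
Click 2 (6,3) count=1: revealed 1 new [(6,3)] -> total=2
Click 3 (4,4) count=0: revealed 23 new [(0,3) (0,4) (0,5) (1,2) (1,3) (1,4) (1,5) (2,2) (2,3) (2,4) (2,5) (3,2) (3,3) (3,4) (3,5) (4,2) (4,3) (4,4) (4,5) (5,2) (5,3) (5,4) (5,5)] -> total=25
Click 4 (0,4) count=0: revealed 0 new [(none)] -> total=25

Answer: ...###.
..####.
..####.
..####.
..####.
..####.
..##...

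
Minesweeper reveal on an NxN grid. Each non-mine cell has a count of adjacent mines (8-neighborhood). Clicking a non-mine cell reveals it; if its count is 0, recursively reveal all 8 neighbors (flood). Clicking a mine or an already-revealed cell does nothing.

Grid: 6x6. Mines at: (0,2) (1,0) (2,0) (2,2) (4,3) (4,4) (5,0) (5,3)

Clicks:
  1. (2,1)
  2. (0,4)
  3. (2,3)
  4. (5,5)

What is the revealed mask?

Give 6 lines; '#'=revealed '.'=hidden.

Click 1 (2,1) count=3: revealed 1 new [(2,1)] -> total=1
Click 2 (0,4) count=0: revealed 12 new [(0,3) (0,4) (0,5) (1,3) (1,4) (1,5) (2,3) (2,4) (2,5) (3,3) (3,4) (3,5)] -> total=13
Click 3 (2,3) count=1: revealed 0 new [(none)] -> total=13
Click 4 (5,5) count=1: revealed 1 new [(5,5)] -> total=14

Answer: ...###
...###
.#.###
...###
......
.....#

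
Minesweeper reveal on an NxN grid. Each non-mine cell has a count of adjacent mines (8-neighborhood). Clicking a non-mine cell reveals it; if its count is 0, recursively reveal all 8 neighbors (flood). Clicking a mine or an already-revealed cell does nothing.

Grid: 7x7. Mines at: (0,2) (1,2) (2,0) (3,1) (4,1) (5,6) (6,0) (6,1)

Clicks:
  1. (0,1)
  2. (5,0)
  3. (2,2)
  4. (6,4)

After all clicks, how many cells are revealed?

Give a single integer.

Click 1 (0,1) count=2: revealed 1 new [(0,1)] -> total=1
Click 2 (5,0) count=3: revealed 1 new [(5,0)] -> total=2
Click 3 (2,2) count=2: revealed 1 new [(2,2)] -> total=3
Click 4 (6,4) count=0: revealed 30 new [(0,3) (0,4) (0,5) (0,6) (1,3) (1,4) (1,5) (1,6) (2,3) (2,4) (2,5) (2,6) (3,2) (3,3) (3,4) (3,5) (3,6) (4,2) (4,3) (4,4) (4,5) (4,6) (5,2) (5,3) (5,4) (5,5) (6,2) (6,3) (6,4) (6,5)] -> total=33

Answer: 33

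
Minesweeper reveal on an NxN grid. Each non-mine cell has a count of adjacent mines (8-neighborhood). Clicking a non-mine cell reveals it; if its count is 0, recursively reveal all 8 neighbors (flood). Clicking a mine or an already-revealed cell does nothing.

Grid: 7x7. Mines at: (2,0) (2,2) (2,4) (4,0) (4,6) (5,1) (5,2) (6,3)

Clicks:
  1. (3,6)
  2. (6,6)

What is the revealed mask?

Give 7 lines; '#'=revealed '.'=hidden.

Click 1 (3,6) count=1: revealed 1 new [(3,6)] -> total=1
Click 2 (6,6) count=0: revealed 6 new [(5,4) (5,5) (5,6) (6,4) (6,5) (6,6)] -> total=7

Answer: .......
.......
.......
......#
.......
....###
....###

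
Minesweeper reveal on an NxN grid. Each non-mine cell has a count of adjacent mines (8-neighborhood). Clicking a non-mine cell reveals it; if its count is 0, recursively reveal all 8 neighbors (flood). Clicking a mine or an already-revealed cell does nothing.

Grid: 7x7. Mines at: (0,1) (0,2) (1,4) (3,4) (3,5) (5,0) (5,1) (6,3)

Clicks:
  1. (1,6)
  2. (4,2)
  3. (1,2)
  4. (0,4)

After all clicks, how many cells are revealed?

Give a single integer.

Answer: 9

Derivation:
Click 1 (1,6) count=0: revealed 6 new [(0,5) (0,6) (1,5) (1,6) (2,5) (2,6)] -> total=6
Click 2 (4,2) count=1: revealed 1 new [(4,2)] -> total=7
Click 3 (1,2) count=2: revealed 1 new [(1,2)] -> total=8
Click 4 (0,4) count=1: revealed 1 new [(0,4)] -> total=9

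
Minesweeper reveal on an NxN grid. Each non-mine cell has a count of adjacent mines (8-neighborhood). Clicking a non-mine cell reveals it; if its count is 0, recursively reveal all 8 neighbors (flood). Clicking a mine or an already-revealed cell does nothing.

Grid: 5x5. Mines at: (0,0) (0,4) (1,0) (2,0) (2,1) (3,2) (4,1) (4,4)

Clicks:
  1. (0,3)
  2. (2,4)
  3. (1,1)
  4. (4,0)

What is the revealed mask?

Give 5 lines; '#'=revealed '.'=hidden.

Click 1 (0,3) count=1: revealed 1 new [(0,3)] -> total=1
Click 2 (2,4) count=0: revealed 6 new [(1,3) (1,4) (2,3) (2,4) (3,3) (3,4)] -> total=7
Click 3 (1,1) count=4: revealed 1 new [(1,1)] -> total=8
Click 4 (4,0) count=1: revealed 1 new [(4,0)] -> total=9

Answer: ...#.
.#.##
...##
...##
#....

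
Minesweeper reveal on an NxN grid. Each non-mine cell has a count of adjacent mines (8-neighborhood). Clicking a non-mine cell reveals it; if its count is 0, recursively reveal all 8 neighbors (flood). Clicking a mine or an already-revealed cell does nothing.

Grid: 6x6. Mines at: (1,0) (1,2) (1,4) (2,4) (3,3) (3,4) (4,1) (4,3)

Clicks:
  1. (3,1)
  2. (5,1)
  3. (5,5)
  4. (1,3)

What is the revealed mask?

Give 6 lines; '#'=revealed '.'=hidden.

Click 1 (3,1) count=1: revealed 1 new [(3,1)] -> total=1
Click 2 (5,1) count=1: revealed 1 new [(5,1)] -> total=2
Click 3 (5,5) count=0: revealed 4 new [(4,4) (4,5) (5,4) (5,5)] -> total=6
Click 4 (1,3) count=3: revealed 1 new [(1,3)] -> total=7

Answer: ......
...#..
......
.#....
....##
.#..##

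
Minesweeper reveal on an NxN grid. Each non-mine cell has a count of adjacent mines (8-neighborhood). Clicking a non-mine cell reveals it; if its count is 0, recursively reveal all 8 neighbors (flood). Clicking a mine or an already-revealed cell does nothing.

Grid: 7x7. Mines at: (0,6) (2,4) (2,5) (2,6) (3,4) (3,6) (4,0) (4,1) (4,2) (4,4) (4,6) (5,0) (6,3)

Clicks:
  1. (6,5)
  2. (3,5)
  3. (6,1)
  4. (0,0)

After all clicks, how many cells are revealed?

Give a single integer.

Click 1 (6,5) count=0: revealed 6 new [(5,4) (5,5) (5,6) (6,4) (6,5) (6,6)] -> total=6
Click 2 (3,5) count=7: revealed 1 new [(3,5)] -> total=7
Click 3 (6,1) count=1: revealed 1 new [(6,1)] -> total=8
Click 4 (0,0) count=0: revealed 20 new [(0,0) (0,1) (0,2) (0,3) (0,4) (0,5) (1,0) (1,1) (1,2) (1,3) (1,4) (1,5) (2,0) (2,1) (2,2) (2,3) (3,0) (3,1) (3,2) (3,3)] -> total=28

Answer: 28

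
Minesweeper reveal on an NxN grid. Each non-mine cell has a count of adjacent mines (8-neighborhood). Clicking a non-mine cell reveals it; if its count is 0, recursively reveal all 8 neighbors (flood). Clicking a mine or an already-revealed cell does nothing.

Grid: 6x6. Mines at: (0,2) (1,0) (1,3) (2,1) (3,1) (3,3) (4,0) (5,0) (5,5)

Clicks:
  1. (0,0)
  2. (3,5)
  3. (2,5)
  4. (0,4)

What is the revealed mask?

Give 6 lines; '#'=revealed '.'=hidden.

Answer: #...##
....##
....##
....##
....##
......

Derivation:
Click 1 (0,0) count=1: revealed 1 new [(0,0)] -> total=1
Click 2 (3,5) count=0: revealed 10 new [(0,4) (0,5) (1,4) (1,5) (2,4) (2,5) (3,4) (3,5) (4,4) (4,5)] -> total=11
Click 3 (2,5) count=0: revealed 0 new [(none)] -> total=11
Click 4 (0,4) count=1: revealed 0 new [(none)] -> total=11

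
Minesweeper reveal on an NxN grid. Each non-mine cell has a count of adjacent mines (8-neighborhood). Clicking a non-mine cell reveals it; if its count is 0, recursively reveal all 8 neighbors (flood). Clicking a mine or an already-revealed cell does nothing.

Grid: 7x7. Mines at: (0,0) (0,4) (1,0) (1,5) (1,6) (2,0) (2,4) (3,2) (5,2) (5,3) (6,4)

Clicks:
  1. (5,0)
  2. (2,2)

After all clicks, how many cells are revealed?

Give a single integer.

Answer: 9

Derivation:
Click 1 (5,0) count=0: revealed 8 new [(3,0) (3,1) (4,0) (4,1) (5,0) (5,1) (6,0) (6,1)] -> total=8
Click 2 (2,2) count=1: revealed 1 new [(2,2)] -> total=9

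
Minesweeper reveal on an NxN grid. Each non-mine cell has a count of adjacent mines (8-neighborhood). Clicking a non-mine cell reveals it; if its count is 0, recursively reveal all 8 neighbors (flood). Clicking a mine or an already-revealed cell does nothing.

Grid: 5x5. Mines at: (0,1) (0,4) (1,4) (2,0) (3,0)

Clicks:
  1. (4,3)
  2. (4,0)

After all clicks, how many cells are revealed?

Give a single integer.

Click 1 (4,3) count=0: revealed 15 new [(1,1) (1,2) (1,3) (2,1) (2,2) (2,3) (2,4) (3,1) (3,2) (3,3) (3,4) (4,1) (4,2) (4,3) (4,4)] -> total=15
Click 2 (4,0) count=1: revealed 1 new [(4,0)] -> total=16

Answer: 16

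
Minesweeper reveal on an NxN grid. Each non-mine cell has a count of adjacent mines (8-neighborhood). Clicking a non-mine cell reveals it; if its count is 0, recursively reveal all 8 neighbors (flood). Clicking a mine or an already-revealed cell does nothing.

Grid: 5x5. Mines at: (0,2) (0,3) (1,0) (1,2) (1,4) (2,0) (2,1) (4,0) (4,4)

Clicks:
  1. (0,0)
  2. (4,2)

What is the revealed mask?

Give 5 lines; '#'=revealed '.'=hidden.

Answer: #....
.....
.....
.###.
.###.

Derivation:
Click 1 (0,0) count=1: revealed 1 new [(0,0)] -> total=1
Click 2 (4,2) count=0: revealed 6 new [(3,1) (3,2) (3,3) (4,1) (4,2) (4,3)] -> total=7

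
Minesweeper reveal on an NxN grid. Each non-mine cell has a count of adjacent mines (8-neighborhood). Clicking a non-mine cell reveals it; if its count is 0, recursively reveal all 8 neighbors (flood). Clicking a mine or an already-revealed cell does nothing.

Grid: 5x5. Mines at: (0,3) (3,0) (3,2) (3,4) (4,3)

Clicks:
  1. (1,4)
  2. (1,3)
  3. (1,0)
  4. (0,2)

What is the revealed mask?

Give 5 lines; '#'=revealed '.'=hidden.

Click 1 (1,4) count=1: revealed 1 new [(1,4)] -> total=1
Click 2 (1,3) count=1: revealed 1 new [(1,3)] -> total=2
Click 3 (1,0) count=0: revealed 9 new [(0,0) (0,1) (0,2) (1,0) (1,1) (1,2) (2,0) (2,1) (2,2)] -> total=11
Click 4 (0,2) count=1: revealed 0 new [(none)] -> total=11

Answer: ###..
#####
###..
.....
.....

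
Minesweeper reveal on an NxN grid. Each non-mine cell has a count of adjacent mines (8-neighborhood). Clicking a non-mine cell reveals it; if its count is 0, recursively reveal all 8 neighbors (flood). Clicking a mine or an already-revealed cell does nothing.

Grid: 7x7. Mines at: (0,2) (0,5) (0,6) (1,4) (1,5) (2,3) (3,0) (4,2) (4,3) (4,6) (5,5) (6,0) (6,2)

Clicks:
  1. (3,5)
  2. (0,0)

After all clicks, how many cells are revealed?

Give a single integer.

Click 1 (3,5) count=1: revealed 1 new [(3,5)] -> total=1
Click 2 (0,0) count=0: revealed 6 new [(0,0) (0,1) (1,0) (1,1) (2,0) (2,1)] -> total=7

Answer: 7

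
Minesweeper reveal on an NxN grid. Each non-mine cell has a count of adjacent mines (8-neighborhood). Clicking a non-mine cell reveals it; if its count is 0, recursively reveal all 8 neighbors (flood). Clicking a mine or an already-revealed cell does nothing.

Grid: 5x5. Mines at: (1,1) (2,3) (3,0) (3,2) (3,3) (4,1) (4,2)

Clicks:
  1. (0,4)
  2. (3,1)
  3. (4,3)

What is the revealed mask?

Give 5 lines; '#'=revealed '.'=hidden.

Answer: ..###
..###
.....
.#...
...#.

Derivation:
Click 1 (0,4) count=0: revealed 6 new [(0,2) (0,3) (0,4) (1,2) (1,3) (1,4)] -> total=6
Click 2 (3,1) count=4: revealed 1 new [(3,1)] -> total=7
Click 3 (4,3) count=3: revealed 1 new [(4,3)] -> total=8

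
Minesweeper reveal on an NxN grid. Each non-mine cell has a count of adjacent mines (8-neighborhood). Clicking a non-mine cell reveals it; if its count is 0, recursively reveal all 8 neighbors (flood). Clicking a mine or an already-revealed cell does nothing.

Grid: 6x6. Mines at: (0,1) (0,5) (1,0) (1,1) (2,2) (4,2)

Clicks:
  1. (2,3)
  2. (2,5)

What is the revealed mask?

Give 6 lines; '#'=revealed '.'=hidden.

Answer: ......
...###
...###
...###
...###
...###

Derivation:
Click 1 (2,3) count=1: revealed 1 new [(2,3)] -> total=1
Click 2 (2,5) count=0: revealed 14 new [(1,3) (1,4) (1,5) (2,4) (2,5) (3,3) (3,4) (3,5) (4,3) (4,4) (4,5) (5,3) (5,4) (5,5)] -> total=15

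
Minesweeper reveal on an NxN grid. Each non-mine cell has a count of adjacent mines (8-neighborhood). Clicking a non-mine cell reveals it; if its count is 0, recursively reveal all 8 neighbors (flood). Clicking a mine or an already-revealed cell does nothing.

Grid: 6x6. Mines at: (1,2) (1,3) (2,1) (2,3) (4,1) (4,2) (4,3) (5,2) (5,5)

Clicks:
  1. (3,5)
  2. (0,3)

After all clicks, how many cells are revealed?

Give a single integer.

Answer: 11

Derivation:
Click 1 (3,5) count=0: revealed 10 new [(0,4) (0,5) (1,4) (1,5) (2,4) (2,5) (3,4) (3,5) (4,4) (4,5)] -> total=10
Click 2 (0,3) count=2: revealed 1 new [(0,3)] -> total=11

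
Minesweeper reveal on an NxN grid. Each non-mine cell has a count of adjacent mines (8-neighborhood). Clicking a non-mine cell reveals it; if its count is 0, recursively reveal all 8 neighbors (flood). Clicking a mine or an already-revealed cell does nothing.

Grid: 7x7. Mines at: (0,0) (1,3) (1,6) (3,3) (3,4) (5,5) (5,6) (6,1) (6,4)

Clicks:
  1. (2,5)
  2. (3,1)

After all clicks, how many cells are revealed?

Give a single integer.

Click 1 (2,5) count=2: revealed 1 new [(2,5)] -> total=1
Click 2 (3,1) count=0: revealed 15 new [(1,0) (1,1) (1,2) (2,0) (2,1) (2,2) (3,0) (3,1) (3,2) (4,0) (4,1) (4,2) (5,0) (5,1) (5,2)] -> total=16

Answer: 16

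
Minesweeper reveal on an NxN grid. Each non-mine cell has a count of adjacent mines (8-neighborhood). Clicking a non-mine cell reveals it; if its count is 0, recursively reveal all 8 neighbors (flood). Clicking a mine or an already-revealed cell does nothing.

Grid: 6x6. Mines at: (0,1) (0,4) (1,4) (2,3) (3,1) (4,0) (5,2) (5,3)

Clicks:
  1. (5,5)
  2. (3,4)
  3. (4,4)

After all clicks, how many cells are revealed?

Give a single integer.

Click 1 (5,5) count=0: revealed 8 new [(2,4) (2,5) (3,4) (3,5) (4,4) (4,5) (5,4) (5,5)] -> total=8
Click 2 (3,4) count=1: revealed 0 new [(none)] -> total=8
Click 3 (4,4) count=1: revealed 0 new [(none)] -> total=8

Answer: 8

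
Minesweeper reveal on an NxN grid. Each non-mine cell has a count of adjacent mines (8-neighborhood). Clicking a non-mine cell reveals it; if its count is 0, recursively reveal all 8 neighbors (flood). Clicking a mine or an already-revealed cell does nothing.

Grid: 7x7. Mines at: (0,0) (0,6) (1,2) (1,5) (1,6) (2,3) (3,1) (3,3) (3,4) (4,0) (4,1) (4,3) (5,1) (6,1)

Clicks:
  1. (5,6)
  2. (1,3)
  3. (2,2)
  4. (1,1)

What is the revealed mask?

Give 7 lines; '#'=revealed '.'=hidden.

Click 1 (5,6) count=0: revealed 17 new [(2,5) (2,6) (3,5) (3,6) (4,4) (4,5) (4,6) (5,2) (5,3) (5,4) (5,5) (5,6) (6,2) (6,3) (6,4) (6,5) (6,6)] -> total=17
Click 2 (1,3) count=2: revealed 1 new [(1,3)] -> total=18
Click 3 (2,2) count=4: revealed 1 new [(2,2)] -> total=19
Click 4 (1,1) count=2: revealed 1 new [(1,1)] -> total=20

Answer: .......
.#.#...
..#..##
.....##
....###
..#####
..#####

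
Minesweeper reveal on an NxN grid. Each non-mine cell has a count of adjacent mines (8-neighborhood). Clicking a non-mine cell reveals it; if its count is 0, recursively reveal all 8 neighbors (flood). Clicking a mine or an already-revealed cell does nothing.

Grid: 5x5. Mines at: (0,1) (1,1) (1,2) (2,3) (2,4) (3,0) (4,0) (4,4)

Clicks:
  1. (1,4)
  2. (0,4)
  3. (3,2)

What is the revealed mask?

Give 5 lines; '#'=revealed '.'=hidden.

Click 1 (1,4) count=2: revealed 1 new [(1,4)] -> total=1
Click 2 (0,4) count=0: revealed 3 new [(0,3) (0,4) (1,3)] -> total=4
Click 3 (3,2) count=1: revealed 1 new [(3,2)] -> total=5

Answer: ...##
...##
.....
..#..
.....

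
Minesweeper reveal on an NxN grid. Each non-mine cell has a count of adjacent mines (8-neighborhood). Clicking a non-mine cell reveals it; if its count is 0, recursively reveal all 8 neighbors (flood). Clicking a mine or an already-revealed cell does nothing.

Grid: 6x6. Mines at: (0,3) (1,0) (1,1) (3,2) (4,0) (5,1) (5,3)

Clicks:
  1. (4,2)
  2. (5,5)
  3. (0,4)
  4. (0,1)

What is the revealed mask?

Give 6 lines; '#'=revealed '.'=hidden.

Click 1 (4,2) count=3: revealed 1 new [(4,2)] -> total=1
Click 2 (5,5) count=0: revealed 16 new [(0,4) (0,5) (1,3) (1,4) (1,5) (2,3) (2,4) (2,5) (3,3) (3,4) (3,5) (4,3) (4,4) (4,5) (5,4) (5,5)] -> total=17
Click 3 (0,4) count=1: revealed 0 new [(none)] -> total=17
Click 4 (0,1) count=2: revealed 1 new [(0,1)] -> total=18

Answer: .#..##
...###
...###
...###
..####
....##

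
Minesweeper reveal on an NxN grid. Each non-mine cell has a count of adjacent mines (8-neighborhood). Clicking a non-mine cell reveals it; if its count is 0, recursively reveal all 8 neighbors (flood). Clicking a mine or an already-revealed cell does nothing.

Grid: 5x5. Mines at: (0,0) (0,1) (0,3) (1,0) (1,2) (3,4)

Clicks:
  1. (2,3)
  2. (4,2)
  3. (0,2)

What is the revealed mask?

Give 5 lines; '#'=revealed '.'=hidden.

Click 1 (2,3) count=2: revealed 1 new [(2,3)] -> total=1
Click 2 (4,2) count=0: revealed 11 new [(2,0) (2,1) (2,2) (3,0) (3,1) (3,2) (3,3) (4,0) (4,1) (4,2) (4,3)] -> total=12
Click 3 (0,2) count=3: revealed 1 new [(0,2)] -> total=13

Answer: ..#..
.....
####.
####.
####.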